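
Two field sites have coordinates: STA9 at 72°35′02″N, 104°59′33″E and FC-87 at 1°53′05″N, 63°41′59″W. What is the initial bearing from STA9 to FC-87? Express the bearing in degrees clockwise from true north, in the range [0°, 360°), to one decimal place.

348.3°

STA9: φ = +72.58389°, λ = +104.99250°
FC-87: φ = +1.88472°, λ = -63.69972°
Δλ = -168.6922°
y = sin Δλ · cos φ₂ = -0.195973
x = cos φ₁ sin φ₂ − sin φ₁ cos φ₂ cos Δλ = 0.944972
θ = atan2(y, x) = -11.7162° → 348.2838° (mod 360°)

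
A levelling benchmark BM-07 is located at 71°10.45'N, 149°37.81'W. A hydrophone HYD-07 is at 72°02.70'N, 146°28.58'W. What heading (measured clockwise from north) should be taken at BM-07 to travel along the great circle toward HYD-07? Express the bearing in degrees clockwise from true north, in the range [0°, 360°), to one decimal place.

47.3°

BM-07: φ = +71.17417°, λ = -149.63017°
HYD-07: φ = +72.04500°, λ = -146.47633°
Δλ = 3.1538°
y = sin Δλ · cos φ₂ = 0.016960
x = cos φ₁ sin φ₂ − sin φ₁ cos φ₂ cos Δλ = 0.015640
θ = atan2(y, x) = 47.3184° → 47.3184° (mod 360°)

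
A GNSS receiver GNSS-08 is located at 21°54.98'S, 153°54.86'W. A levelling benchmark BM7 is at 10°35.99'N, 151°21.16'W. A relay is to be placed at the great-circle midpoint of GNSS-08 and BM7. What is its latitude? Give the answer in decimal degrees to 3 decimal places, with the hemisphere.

5.660°S

GNSS-08: φ = -21.91633°, λ = -153.91433°
BM7: φ = +10.59983°, λ = -151.35267°
Bx = cos φ₂ cos Δλ = 0.981954,  By = cos φ₂ sin Δλ = 0.043932
φₘ = atan2(sin φ₁ + sin φ₂, √((cos φ₁ + Bx)² + By²)) = -5.65965°
λₘ = λ₁ + atan2(By, cos φ₁ + Bx) = -152.59649°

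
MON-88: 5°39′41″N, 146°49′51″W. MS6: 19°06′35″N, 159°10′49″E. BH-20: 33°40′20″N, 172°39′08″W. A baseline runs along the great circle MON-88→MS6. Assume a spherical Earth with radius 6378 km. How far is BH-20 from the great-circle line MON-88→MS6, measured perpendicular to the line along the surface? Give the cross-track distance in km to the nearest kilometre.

MON-88: φ = +5.66139°, λ = -146.83083°
MS6: φ = +19.10972°, λ = +159.18028°
BH-20: φ = +33.67222°, λ = -172.65222°
δ₁₃ = central angle MON-88→BH-20 = 0.643215 rad  (haversine)
θ₁₃ = bearing MON-88→BH-20 = 322.816°,  θ₁₂ = bearing MON-88→MS6 = 289.521°
dₓₜ = R·arcsin(sin δ₁₃ · sin(θ₁₃ − θ₁₂)) = 6378·arcsin(0.59977·sin(33.295°)) = 2139.828 km
|dₓₜ| = 2139.828 km

2140 km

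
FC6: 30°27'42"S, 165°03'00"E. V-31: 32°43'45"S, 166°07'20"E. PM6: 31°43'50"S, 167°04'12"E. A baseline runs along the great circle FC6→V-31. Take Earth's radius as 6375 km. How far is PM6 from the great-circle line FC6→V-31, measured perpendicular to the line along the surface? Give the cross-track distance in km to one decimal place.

124.9 km

FC6: φ = -30.46167°, λ = +165.05000°
V-31: φ = -32.72917°, λ = +166.12222°
PM6: φ = -31.73056°, λ = +167.07000°
δ₁₃ = central angle FC6→PM6 = 0.037440 rad  (haversine)
θ₁₃ = bearing FC6→PM6 = 126.781°,  θ₁₂ = bearing FC6→V-31 = 158.341°
dₓₜ = R·arcsin(sin δ₁₃ · sin(θ₁₃ − θ₁₂)) = 6375·arcsin(0.03743·sin(-31.560°)) = -124.901 km
|dₓₜ| = 124.901 km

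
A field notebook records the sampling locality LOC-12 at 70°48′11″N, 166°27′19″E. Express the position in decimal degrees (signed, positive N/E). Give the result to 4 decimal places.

lat: 70.8031° N → +70.8031°
lon: 166.4553° E → +166.4553°

+70.8031°, +166.4553°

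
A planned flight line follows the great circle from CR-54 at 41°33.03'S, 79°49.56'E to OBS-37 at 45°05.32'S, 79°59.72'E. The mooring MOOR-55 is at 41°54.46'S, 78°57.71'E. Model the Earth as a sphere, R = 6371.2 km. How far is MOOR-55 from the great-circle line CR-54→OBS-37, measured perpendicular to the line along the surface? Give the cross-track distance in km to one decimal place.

72.8 km

CR-54: φ = -41.55050°, λ = +79.82600°
OBS-37: φ = -45.08867°, λ = +79.99533°
MOOR-55: φ = -41.90767°, λ = +78.96183°
δ₁₃ = central angle CR-54→MOOR-55 = 0.012867 rad  (haversine)
θ₁₃ = bearing CR-54→MOOR-55 = 240.735°,  θ₁₂ = bearing CR-54→OBS-37 = 178.064°
dₓₜ = R·arcsin(sin δ₁₃ · sin(θ₁₃ − θ₁₂)) = 6371.2·arcsin(0.01287·sin(62.671°)) = 72.827 km
|dₓₜ| = 72.827 km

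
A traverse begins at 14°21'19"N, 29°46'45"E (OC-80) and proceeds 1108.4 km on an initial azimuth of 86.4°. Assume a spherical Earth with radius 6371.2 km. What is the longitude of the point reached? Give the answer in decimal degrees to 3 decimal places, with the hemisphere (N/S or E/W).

OC-80: φ = +14.35528°, λ = +29.77917°
δ = d/R = 1108.4/6371.2 = 0.173970 rad
φ₂ = arcsin(sin φ₁ cos δ + cos φ₁ sin δ cos θ)
   = arcsin(0.24793·0.98491 + 0.96878·0.17309·0.06279) = 14.75703°
λ₂ = λ₁ + atan2(sin θ sin δ cos φ₁, cos δ − sin φ₁ sin φ₂) = 40.07003°

40.070°E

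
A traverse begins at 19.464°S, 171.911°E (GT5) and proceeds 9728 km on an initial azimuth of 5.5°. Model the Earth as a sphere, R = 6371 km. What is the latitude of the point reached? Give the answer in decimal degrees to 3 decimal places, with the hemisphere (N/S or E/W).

67.367°N

δ = d/R = 9728/6371 = 1.526919 rad
φ₂ = arcsin(sin φ₁ cos δ + cos φ₁ sin δ cos θ)
   = arcsin(-0.33321·0.04386 + 0.94285·0.99904·0.99540) = 67.36736°
λ₂ = λ₁ + atan2(sin θ sin δ cos φ₁, cos δ − sin φ₁ sin φ₂) = -173.68095°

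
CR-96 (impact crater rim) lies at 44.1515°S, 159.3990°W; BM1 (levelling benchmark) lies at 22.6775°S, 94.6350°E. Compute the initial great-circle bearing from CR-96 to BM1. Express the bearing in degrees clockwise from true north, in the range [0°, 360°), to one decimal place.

242.9°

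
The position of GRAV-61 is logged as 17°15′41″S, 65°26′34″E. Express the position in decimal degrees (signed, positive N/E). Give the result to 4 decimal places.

lat: 17.2614° S → -17.2614°
lon: 65.4428° E → +65.4428°

-17.2614°, +65.4428°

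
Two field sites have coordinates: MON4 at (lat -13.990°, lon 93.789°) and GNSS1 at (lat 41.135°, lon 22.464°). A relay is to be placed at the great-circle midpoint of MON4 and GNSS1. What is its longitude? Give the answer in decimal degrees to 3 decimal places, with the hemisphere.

63.293°E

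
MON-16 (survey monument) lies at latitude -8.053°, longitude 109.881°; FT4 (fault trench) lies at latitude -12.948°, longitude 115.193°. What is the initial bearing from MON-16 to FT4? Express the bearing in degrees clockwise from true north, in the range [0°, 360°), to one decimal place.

Δλ = 5.3120°
y = sin Δλ · cos φ₂ = 0.090225
x = cos φ₁ sin φ₂ − sin φ₁ cos φ₂ cos Δλ = -0.085916
θ = atan2(y, x) = 133.5987° → 133.5987° (mod 360°)

133.6°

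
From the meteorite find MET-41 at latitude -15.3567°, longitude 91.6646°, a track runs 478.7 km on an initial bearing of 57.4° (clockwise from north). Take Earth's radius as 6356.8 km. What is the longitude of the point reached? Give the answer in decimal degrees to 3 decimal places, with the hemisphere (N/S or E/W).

95.394°E

δ = d/R = 478.7/6356.8 = 0.075305 rad
φ₂ = arcsin(sin φ₁ cos δ + cos φ₁ sin δ cos θ)
   = arcsin(-0.26483·0.99717 + 0.96430·0.07523·0.53877) = -13.00230°
λ₂ = λ₁ + atan2(sin θ sin δ cos φ₁, cos δ − sin φ₁ sin φ₂) = 95.39426°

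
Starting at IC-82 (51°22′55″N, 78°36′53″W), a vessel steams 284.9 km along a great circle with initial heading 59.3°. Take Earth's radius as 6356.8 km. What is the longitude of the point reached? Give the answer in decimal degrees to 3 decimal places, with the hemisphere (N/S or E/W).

74.975°W

IC-82: φ = +51.38194°, λ = -78.61472°
δ = d/R = 284.9/6356.8 = 0.044818 rad
φ₂ = arcsin(sin φ₁ cos δ + cos φ₁ sin δ cos θ)
   = arcsin(0.78132·0.99900 + 0.62413·0.04480·0.51054) = 52.63783°
λ₂ = λ₁ + atan2(sin θ sin δ cos φ₁, cos δ − sin φ₁ sin φ₂) = -74.97503°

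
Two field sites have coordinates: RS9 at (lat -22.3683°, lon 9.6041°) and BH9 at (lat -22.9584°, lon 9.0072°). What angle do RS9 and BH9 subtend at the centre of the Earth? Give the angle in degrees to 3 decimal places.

Δφ = -0.5901°,  Δλ = -0.5969°
a = sin²(Δφ/2) + cos φ₁ cos φ₂ sin²(Δλ/2) = 0.000050
c = 2·arcsin(√a) = 0.014089 rad = 0.8072°

0.807°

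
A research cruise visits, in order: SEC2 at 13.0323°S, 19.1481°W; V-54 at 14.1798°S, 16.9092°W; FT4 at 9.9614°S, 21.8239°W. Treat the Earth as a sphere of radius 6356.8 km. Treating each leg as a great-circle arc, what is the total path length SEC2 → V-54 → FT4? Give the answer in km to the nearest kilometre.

982 km

SEC2→V-54: c = 0.042936 rad, d = 272.93 km
V-54→FT4: c = 0.111593 rad, d = 709.37 km
Total = 272.93 + 709.37 = 982.31 km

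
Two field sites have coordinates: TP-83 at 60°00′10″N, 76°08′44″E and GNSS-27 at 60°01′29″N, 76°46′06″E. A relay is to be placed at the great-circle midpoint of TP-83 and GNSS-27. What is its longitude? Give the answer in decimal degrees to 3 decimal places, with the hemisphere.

76.457°E

TP-83: φ = +60.00278°, λ = +76.14556°
GNSS-27: φ = +60.02472°, λ = +76.76833°
Bx = cos φ₂ cos Δλ = 0.499597,  By = cos φ₂ sin Δλ = 0.005431
φₘ = atan2(sin φ₁ + sin φ₂, √((cos φ₁ + Bx)² + By²)) = 60.01412°
λₘ = λ₁ + atan2(By, cos φ₁ + Bx) = 76.45684°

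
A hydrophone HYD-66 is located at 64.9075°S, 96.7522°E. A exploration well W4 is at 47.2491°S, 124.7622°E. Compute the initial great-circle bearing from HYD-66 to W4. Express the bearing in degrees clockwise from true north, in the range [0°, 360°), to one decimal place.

Δλ = 28.0100°
y = sin Δλ · cos φ₂ = 0.318788
x = cos φ₁ sin φ₂ − sin φ₁ cos φ₂ cos Δλ = 0.231333
θ = atan2(y, x) = 54.0329° → 54.0329° (mod 360°)

54.0°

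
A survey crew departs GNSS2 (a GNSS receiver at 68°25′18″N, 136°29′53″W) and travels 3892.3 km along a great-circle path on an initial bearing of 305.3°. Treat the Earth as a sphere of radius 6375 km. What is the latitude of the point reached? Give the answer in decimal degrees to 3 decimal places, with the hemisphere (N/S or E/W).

62.098°N

GNSS2: φ = +68.42167°, λ = -136.49806°
δ = d/R = 3892.3/6375 = 0.610557 rad
φ₂ = arcsin(sin φ₁ cos δ + cos φ₁ sin δ cos θ)
   = arcsin(0.92992·0.81933 + 0.36777·0.57332·0.57786) = 62.09805°
λ₂ = λ₁ + atan2(sin θ sin δ cos φ₁, cos δ − sin φ₁ sin φ₂) = 132.67502°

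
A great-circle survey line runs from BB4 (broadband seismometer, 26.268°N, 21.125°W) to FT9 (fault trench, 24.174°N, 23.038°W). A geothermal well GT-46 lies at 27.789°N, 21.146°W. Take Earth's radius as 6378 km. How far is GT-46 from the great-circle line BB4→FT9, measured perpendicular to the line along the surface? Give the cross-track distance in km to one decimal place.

110.4 km

δ₁₃ = central angle BB4→GT-46 = 0.026548 rad  (haversine)
θ₁₃ = bearing BB4→GT-46 = 359.300°,  θ₁₂ = bearing BB4→FT9 = 219.985°
dₓₜ = R·arcsin(sin δ₁₃ · sin(θ₁₃ − θ₁₂)) = 6378·arcsin(0.02655·sin(139.315°)) = 110.375 km
|dₓₜ| = 110.375 km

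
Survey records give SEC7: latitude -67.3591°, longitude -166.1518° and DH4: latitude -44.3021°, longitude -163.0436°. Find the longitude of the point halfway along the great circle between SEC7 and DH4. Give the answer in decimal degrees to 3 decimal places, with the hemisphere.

164.131°W

Bx = cos φ₂ cos Δλ = 0.714614,  By = cos φ₂ sin Δλ = 0.038805
φₘ = atan2(sin φ₁ + sin φ₂, √((cos φ₁ + Bx)² + By²)) = -55.83951°
λₘ = λ₁ + atan2(By, cos φ₁ + Bx) = -164.13062°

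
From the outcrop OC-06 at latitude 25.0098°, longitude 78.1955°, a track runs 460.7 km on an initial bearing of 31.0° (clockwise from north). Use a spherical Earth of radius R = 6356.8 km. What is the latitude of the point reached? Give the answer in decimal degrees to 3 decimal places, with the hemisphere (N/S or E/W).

28.549°N

δ = d/R = 460.7/6356.8 = 0.072474 rad
φ₂ = arcsin(sin φ₁ cos δ + cos φ₁ sin δ cos θ)
   = arcsin(0.42277·0.99737 + 0.90624·0.07241·0.85717) = 28.54908°
λ₂ = λ₁ + atan2(sin θ sin δ cos φ₁, cos δ − sin φ₁ sin φ₂) = 80.62880°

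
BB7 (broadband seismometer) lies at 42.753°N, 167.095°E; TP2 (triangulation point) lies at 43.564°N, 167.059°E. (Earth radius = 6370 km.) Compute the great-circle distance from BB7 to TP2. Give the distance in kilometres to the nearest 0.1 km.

Δφ = 0.8110°,  Δλ = -0.0360°
a = sin²(Δφ/2) + cos φ₁ cos φ₂ sin²(Δλ/2) = 0.000050
c = 2·arcsin(√a) = 0.014162 rad = 0.8114°
d = R·c = 6370 × 0.014162 = 90.2 km

90.2 km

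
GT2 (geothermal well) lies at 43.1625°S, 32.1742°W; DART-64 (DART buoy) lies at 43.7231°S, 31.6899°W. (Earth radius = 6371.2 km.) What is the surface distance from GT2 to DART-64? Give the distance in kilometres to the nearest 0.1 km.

Δφ = -0.5606°,  Δλ = 0.4843°
a = sin²(Δφ/2) + cos φ₁ cos φ₂ sin²(Δλ/2) = 0.000033
c = 2·arcsin(√a) = 0.011550 rad = 0.6617°
d = R·c = 6371.2 × 0.011550 = 73.6 km

73.6 km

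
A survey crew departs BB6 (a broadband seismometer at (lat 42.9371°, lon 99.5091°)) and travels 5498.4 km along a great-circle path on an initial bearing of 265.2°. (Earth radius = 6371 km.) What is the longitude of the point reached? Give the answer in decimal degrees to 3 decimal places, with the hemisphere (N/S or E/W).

δ = d/R = 5498.4/6371 = 0.863036 rad
φ₂ = arcsin(sin φ₁ cos δ + cos φ₁ sin δ cos θ)
   = arcsin(0.68120·0.65013 + 0.73210·0.75982·-0.08368) = 23.34838°
λ₂ = λ₁ + atan2(sin θ sin δ cos φ₁, cos δ − sin φ₁ sin φ₂) = 43.95235°

43.952°E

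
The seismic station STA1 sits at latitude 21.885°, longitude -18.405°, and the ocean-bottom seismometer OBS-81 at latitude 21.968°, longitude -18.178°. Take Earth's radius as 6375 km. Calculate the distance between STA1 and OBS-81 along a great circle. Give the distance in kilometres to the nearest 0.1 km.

Δφ = 0.0830°,  Δλ = 0.2270°
a = sin²(Δφ/2) + cos φ₁ cos φ₂ sin²(Δλ/2) = 0.000004
c = 2·arcsin(√a) = 0.003950 rad = 0.2263°
d = R·c = 6375 × 0.003950 = 25.2 km

25.2 km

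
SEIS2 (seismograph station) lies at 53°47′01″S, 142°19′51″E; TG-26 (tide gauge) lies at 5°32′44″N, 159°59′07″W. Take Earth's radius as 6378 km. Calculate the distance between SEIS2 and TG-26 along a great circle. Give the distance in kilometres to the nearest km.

SEIS2: φ = -53.78361°, λ = +142.33083°
TG-26: φ = +5.54556°, λ = -159.98528°
Δφ = 59.3292°,  Δλ = 57.6839°
a = sin²(Δφ/2) + cos φ₁ cos φ₂ sin²(Δλ/2) = 0.381795
c = 2·arcsin(√a) = 1.332126 rad = 76.3252°
d = R·c = 6378 × 1.332126 = 8496.3 km

8496 km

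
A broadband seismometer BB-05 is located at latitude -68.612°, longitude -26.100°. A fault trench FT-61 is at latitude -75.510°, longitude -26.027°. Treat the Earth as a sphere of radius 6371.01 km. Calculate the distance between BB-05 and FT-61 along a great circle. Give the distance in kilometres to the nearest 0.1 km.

Δφ = -6.8980°,  Δλ = 0.0730°
a = sin²(Δφ/2) + cos φ₁ cos φ₂ sin²(Δλ/2) = 0.003619
c = 2·arcsin(√a) = 0.120393 rad = 6.8980°
d = R·c = 6371.01 × 0.120393 = 767.0 km

767.0 km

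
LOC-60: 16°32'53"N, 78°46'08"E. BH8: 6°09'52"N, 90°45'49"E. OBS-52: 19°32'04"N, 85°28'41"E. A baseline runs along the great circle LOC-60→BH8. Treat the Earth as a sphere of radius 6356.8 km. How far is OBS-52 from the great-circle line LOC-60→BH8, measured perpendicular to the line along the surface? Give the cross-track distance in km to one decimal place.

714.7 km

LOC-60: φ = +16.54806°, λ = +78.76889°
BH8: φ = +6.16444°, λ = +90.76361°
OBS-52: φ = +19.53444°, λ = +85.47806°
δ₁₃ = central angle LOC-60→OBS-52 = 0.122916 rad  (haversine)
θ₁₃ = bearing LOC-60→OBS-52 = 63.901°,  θ₁₂ = bearing LOC-60→BH8 = 130.111°
dₓₜ = R·arcsin(sin δ₁₃ · sin(θ₁₃ − θ₁₂)) = 6356.8·arcsin(0.12261·sin(-66.209°)) = -714.660 km
|dₓₜ| = 714.660 km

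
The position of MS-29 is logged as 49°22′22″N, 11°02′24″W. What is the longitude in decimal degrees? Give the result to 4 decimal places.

11.0400°W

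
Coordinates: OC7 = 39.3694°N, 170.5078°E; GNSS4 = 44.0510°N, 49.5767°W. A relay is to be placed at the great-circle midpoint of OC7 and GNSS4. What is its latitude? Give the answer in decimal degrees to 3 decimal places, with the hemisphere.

Bx = cos φ₂ cos Δλ = -0.549890,  By = cos φ₂ sin Δλ = 0.462797
φₘ = atan2(sin φ₁ + sin φ₂, √((cos φ₁ + Bx)² + By²)) = 68.87209°
λₘ = λ₁ + atan2(By, cos φ₁ + Bx) = -125.23773°

68.872°N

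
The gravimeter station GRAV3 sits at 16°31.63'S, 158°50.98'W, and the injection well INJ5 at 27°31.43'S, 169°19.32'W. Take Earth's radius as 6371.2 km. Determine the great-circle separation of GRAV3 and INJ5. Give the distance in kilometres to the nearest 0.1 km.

1629.4 km

GRAV3: φ = -16.52717°, λ = -158.84967°
INJ5: φ = -27.52383°, λ = -169.32200°
Δφ = -10.9967°,  Δλ = -10.4723°
a = sin²(Δφ/2) + cos φ₁ cos φ₂ sin²(Δλ/2) = 0.016262
c = 2·arcsin(√a) = 0.255739 rad = 14.6528°
d = R·c = 6371.2 × 0.255739 = 1629.4 km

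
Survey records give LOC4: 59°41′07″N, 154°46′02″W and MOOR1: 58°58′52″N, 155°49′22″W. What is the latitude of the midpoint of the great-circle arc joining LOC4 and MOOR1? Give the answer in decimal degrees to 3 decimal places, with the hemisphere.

59.334°N

LOC4: φ = +59.68528°, λ = -154.76722°
MOOR1: φ = +58.98111°, λ = -155.82278°
Bx = cos φ₂ cos Δλ = 0.515233,  By = cos φ₂ sin Δλ = -0.009493
φₘ = atan2(sin φ₁ + sin φ₂, √((cos φ₁ + Bx)² + By²)) = 59.33426°
λₘ = λ₁ + atan2(By, cos φ₁ + Bx) = -155.30047°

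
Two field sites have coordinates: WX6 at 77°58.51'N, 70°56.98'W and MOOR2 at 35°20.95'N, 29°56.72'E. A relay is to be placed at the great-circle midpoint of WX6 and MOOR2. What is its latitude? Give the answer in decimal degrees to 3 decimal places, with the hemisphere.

62.719°N

WX6: φ = +77.97517°, λ = -70.94967°
MOOR2: φ = +35.34917°, λ = +29.94533°
Bx = cos φ₂ cos Δλ = -0.154164,  By = cos φ₂ sin Δλ = 0.800940
φₘ = atan2(sin φ₁ + sin φ₂, √((cos φ₁ + Bx)² + By²)) = 62.71917°
λₘ = λ₁ + atan2(By, cos φ₁ + Bx) = 15.18103°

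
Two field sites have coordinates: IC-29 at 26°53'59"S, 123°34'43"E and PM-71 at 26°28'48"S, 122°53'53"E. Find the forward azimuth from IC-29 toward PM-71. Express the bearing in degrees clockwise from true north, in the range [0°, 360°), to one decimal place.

304.5°

IC-29: φ = -26.89972°, λ = +123.57861°
PM-71: φ = -26.48000°, λ = +122.89806°
Δλ = -0.6806°
y = sin Δλ · cos φ₂ = -0.010632
x = cos φ₁ sin φ₂ − sin φ₁ cos φ₂ cos Δλ = 0.007297
θ = atan2(y, x) = -55.5365° → 304.4635° (mod 360°)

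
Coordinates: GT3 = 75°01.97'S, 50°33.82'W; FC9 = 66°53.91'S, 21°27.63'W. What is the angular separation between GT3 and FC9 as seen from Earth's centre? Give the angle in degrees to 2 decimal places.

12.27°

GT3: φ = -75.03283°, λ = -50.56367°
FC9: φ = -66.89850°, λ = -21.46050°
Δφ = 8.1343°,  Δλ = 29.1032°
a = sin²(Δφ/2) + cos φ₁ cos φ₂ sin²(Δλ/2) = 0.011427
c = 2·arcsin(√a) = 0.214207 rad = 12.2732°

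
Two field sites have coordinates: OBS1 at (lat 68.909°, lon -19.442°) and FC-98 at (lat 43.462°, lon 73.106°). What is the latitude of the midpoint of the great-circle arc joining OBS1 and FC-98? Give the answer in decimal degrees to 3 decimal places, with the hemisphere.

Bx = cos φ₂ cos Δλ = -0.032268,  By = cos φ₂ sin Δλ = 0.725113
φₘ = atan2(sin φ₁ + sin φ₂, √((cos φ₁ + Bx)² + By²)) = 63.85404°
λₘ = λ₁ + atan2(By, cos φ₁ + Bx) = 46.24610°

63.854°N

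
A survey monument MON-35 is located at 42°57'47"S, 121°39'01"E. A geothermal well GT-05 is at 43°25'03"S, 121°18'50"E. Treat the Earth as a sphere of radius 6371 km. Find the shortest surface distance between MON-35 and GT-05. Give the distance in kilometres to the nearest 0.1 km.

57.4 km

MON-35: φ = -42.96306°, λ = +121.65028°
GT-05: φ = -43.41750°, λ = +121.31389°
Δφ = -0.4544°,  Δλ = -0.3364°
a = sin²(Δφ/2) + cos φ₁ cos φ₂ sin²(Δλ/2) = 0.000020
c = 2·arcsin(√a) = 0.009013 rad = 0.5164°
d = R·c = 6371 × 0.009013 = 57.4 km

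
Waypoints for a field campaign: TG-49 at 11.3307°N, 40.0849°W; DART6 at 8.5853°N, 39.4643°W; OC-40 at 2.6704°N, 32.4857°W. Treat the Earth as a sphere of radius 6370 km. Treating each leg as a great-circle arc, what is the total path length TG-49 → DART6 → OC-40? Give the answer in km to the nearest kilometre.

1327 km

TG-49→DART6: c = 0.049089 rad, d = 312.70 km
DART6→OC-40: c = 0.159174 rad, d = 1013.94 km
Total = 312.70 + 1013.94 = 1326.63 km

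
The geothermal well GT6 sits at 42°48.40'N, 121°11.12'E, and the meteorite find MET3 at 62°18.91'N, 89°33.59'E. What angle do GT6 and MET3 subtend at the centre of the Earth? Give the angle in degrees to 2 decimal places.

26.88°

GT6: φ = +42.80667°, λ = +121.18533°
MET3: φ = +62.31517°, λ = +89.55983°
Δφ = 19.5085°,  Δλ = -31.6255°
a = sin²(Δφ/2) + cos φ₁ cos φ₂ sin²(Δλ/2) = 0.054014
c = 2·arcsin(√a) = 0.469108 rad = 26.8779°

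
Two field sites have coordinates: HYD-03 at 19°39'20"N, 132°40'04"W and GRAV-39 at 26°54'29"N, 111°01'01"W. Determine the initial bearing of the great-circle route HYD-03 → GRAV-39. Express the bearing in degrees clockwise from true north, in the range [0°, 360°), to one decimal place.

HYD-03: φ = +19.65556°, λ = -132.66778°
GRAV-39: φ = +26.90806°, λ = -111.01694°
Δλ = 21.6508°
y = sin Δλ · cos φ₂ = 0.329005
x = cos φ₁ sin φ₂ − sin φ₁ cos φ₂ cos Δλ = 0.147404
θ = atan2(y, x) = 65.8662° → 65.8662° (mod 360°)

65.9°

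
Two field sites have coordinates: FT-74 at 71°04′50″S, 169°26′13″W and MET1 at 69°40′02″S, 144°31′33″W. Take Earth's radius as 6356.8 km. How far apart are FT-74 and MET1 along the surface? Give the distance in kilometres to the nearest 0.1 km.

FT-74: φ = -71.08056°, λ = -169.43694°
MET1: φ = -69.66722°, λ = -144.52583°
Δφ = 1.4133°,  Δλ = 24.9111°
a = sin²(Δφ/2) + cos φ₁ cos φ₂ sin²(Δλ/2) = 0.005393
c = 2·arcsin(√a) = 0.147008 rad = 8.4229°
d = R·c = 6356.8 × 0.147008 = 934.5 km

934.5 km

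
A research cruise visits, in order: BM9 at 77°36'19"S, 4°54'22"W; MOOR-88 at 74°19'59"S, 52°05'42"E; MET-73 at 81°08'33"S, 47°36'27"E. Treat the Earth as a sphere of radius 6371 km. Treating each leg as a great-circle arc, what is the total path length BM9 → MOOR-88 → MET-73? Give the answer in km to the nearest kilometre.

BM9: φ = -77.60528°, λ = -4.90611°
MOOR-88: φ = -74.33306°, λ = +52.09500°
MET-73: φ = -81.14250°, λ = +47.60750°
BM9→MOOR-88: c = 0.237309 rad, d = 1511.89 km
MOOR-88→MET-73: c = 0.119918 rad, d = 763.99 km
Total = 1511.89 + 763.99 = 2275.89 km

2276 km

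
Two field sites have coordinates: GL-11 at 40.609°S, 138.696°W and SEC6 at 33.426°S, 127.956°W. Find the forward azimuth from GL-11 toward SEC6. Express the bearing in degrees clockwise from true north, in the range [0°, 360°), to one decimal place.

Δλ = 10.7400°
y = sin Δλ · cos φ₂ = 0.155529
x = cos φ₁ sin φ₂ − sin φ₁ cos φ₂ cos Δλ = 0.115523
θ = atan2(y, x) = 53.3961° → 53.3961° (mod 360°)

53.4°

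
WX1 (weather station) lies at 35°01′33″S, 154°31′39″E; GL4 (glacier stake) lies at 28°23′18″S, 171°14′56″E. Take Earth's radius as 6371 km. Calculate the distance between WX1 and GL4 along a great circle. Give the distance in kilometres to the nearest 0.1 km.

1742.4 km

WX1: φ = -35.02583°, λ = +154.52750°
GL4: φ = -28.38833°, λ = +171.24889°
Δφ = 6.6375°,  Δλ = 16.7214°
a = sin²(Δφ/2) + cos φ₁ cos φ₂ sin²(Δλ/2) = 0.018583
c = 2·arcsin(√a) = 0.273488 rad = 15.6697°
d = R·c = 6371 × 0.273488 = 1742.4 km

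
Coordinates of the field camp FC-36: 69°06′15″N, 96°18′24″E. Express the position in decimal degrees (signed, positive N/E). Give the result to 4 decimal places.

lat: 69.1042° N → +69.1042°
lon: 96.3067° E → +96.3067°

+69.1042°, +96.3067°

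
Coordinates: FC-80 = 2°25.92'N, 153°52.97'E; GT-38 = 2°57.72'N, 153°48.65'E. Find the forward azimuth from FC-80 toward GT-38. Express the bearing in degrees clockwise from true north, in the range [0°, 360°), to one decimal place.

FC-80: φ = +2.43200°, λ = +153.88283°
GT-38: φ = +2.96200°, λ = +153.81083°
Δλ = -0.0720°
y = sin Δλ · cos φ₂ = -0.001255
x = cos φ₁ sin φ₂ − sin φ₁ cos φ₂ cos Δλ = 0.009250
θ = atan2(y, x) = -7.7261° → 352.2739° (mod 360°)

352.3°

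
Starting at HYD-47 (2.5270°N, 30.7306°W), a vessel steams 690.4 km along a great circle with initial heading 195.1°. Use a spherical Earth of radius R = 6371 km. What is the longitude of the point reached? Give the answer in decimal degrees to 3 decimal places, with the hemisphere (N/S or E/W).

δ = d/R = 690.4/6371 = 0.108366 rad
φ₂ = arcsin(sin φ₁ cos δ + cos φ₁ sin δ cos θ)
   = arcsin(0.04409·0.99413 + 0.99903·0.10815·-0.96547) = -3.46775°
λ₂ = λ₁ + atan2(sin θ sin δ cos φ₁, cos δ − sin φ₁ sin φ₂) = -32.34806°

32.348°W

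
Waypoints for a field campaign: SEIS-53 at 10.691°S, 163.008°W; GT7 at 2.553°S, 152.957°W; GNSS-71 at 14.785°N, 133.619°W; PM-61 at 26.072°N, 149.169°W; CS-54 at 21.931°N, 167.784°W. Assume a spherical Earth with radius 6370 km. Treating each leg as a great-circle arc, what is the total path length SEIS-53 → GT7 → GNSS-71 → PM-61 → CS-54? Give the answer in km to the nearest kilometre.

8293 km

SEIS-53→GT7: c = 0.224686 rad, d = 1431.25 km
GT7→GNSS-71: c = 0.450873 rad, d = 2872.06 km
GNSS-71→PM-61: c = 0.321162 rad, d = 2045.80 km
PM-61→CS-54: c = 0.305162 rad, d = 1943.88 km
Total = 1431.25 + 2872.06 + 2045.80 + 1943.88 = 8292.99 km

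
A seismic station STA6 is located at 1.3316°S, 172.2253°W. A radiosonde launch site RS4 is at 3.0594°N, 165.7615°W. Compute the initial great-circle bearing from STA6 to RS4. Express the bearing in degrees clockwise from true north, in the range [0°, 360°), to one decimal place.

55.8°

Δλ = 6.4638°
y = sin Δλ · cos φ₂ = 0.112415
x = cos φ₁ sin φ₂ − sin φ₁ cos φ₂ cos Δλ = 0.076415
θ = atan2(y, x) = 55.7938° → 55.7938° (mod 360°)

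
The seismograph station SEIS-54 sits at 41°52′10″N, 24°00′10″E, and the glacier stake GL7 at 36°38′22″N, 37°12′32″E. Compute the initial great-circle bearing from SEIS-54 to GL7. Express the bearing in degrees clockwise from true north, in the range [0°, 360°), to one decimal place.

SEIS-54: φ = +41.86944°, λ = +24.00278°
GL7: φ = +36.63944°, λ = +37.20889°
Δλ = 13.2061°
y = sin Δλ · cos φ₂ = 0.183314
x = cos φ₁ sin φ₂ − sin φ₁ cos φ₂ cos Δλ = -0.076991
θ = atan2(y, x) = 112.7822° → 112.7822° (mod 360°)

112.8°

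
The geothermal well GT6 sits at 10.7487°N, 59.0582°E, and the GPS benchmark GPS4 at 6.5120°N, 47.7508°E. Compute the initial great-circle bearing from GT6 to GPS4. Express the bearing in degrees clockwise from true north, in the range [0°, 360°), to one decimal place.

250.2°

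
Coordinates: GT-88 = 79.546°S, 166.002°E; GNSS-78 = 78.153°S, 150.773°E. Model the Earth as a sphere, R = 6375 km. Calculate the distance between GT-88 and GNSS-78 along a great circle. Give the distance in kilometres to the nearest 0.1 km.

361.1 km

Δφ = 1.3930°,  Δλ = -15.2290°
a = sin²(Δφ/2) + cos φ₁ cos φ₂ sin²(Δλ/2) = 0.000802
c = 2·arcsin(√a) = 0.056640 rad = 3.2453°
d = R·c = 6375 × 0.056640 = 361.1 km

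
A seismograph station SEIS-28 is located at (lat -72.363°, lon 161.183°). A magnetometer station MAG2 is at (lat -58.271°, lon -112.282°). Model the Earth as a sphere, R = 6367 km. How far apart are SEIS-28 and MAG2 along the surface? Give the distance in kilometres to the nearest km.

3878 km

Δφ = 14.0920°,  Δλ = 86.5350°
a = sin²(Δφ/2) + cos φ₁ cos φ₂ sin²(Δλ/2) = 0.089902
c = 2·arcsin(√a) = 0.609043 rad = 34.8956°
d = R·c = 6367 × 0.609043 = 3877.8 km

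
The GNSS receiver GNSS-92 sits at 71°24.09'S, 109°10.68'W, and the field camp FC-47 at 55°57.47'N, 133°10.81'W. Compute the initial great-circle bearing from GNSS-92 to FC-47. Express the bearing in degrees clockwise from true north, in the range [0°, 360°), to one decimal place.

343.1°

GNSS-92: φ = -71.40150°, λ = -109.17800°
FC-47: φ = +55.95783°, λ = -133.18017°
Δλ = -24.0022°
y = sin Δλ · cos φ₂ = -0.227712
x = cos φ₁ sin φ₂ − sin φ₁ cos φ₂ cos Δλ = 0.748967
θ = atan2(y, x) = -16.9111° → 343.0889° (mod 360°)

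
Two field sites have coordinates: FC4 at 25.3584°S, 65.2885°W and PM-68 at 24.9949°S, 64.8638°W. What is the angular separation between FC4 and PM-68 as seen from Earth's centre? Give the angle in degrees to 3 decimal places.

0.529°

Δφ = 0.3635°,  Δλ = 0.4247°
a = sin²(Δφ/2) + cos φ₁ cos φ₂ sin²(Δλ/2) = 0.000021
c = 2·arcsin(√a) = 0.009233 rad = 0.5290°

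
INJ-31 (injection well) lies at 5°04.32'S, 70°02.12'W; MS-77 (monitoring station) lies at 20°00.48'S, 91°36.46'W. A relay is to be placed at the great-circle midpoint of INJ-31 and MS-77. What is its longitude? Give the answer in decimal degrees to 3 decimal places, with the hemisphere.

80.503°W

INJ-31: φ = -5.07200°, λ = -70.03533°
MS-77: φ = -20.00800°, λ = -91.60767°
Bx = cos φ₂ cos Δλ = 0.873827,  By = cos φ₂ sin Δλ = -0.345484
φₘ = atan2(sin φ₁ + sin φ₂, √((cos φ₁ + Bx)² + By²)) = -12.75803°
λₘ = λ₁ + atan2(By, cos φ₁ + Bx) = -80.50325°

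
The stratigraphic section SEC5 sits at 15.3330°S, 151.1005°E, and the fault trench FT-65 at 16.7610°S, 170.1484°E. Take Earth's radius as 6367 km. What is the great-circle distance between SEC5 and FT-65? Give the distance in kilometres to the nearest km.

2040 km

Δφ = -1.4280°,  Δλ = 19.0479°
a = sin²(Δφ/2) + cos φ₁ cos φ₂ sin²(Δλ/2) = 0.025436
c = 2·arcsin(√a) = 0.320342 rad = 18.3542°
d = R·c = 6367 × 0.320342 = 2039.6 km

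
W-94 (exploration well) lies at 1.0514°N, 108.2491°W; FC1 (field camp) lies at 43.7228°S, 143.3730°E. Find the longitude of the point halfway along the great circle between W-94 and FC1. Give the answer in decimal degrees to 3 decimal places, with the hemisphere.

Bx = cos φ₂ cos Δλ = -0.227853,  By = cos φ₂ sin Δλ = -0.685833
φₘ = atan2(sin φ₁ + sin φ₂, √((cos φ₁ + Bx)² + By²)) = -33.08674°
λₘ = λ₁ + atan2(By, cos φ₁ + Bx) = -149.86728°

149.867°W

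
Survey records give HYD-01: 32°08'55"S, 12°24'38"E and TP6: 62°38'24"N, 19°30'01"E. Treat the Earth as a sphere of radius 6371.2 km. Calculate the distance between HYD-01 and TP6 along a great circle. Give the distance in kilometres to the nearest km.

10559 km

HYD-01: φ = -32.14861°, λ = +12.41056°
TP6: φ = +62.64000°, λ = +19.50028°
Δφ = 94.7886°,  Δλ = 7.0897°
a = sin²(Δφ/2) + cos φ₁ cos φ₂ sin²(Δλ/2) = 0.543227
c = 2·arcsin(√a) = 1.657359 rad = 94.9597°
d = R·c = 6371.2 × 1.657359 = 10559.4 km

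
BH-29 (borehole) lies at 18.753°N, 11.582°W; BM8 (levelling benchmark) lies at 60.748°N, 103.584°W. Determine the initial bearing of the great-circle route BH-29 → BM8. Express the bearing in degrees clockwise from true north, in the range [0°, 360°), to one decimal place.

329.6°

Δλ = -92.0020°
y = sin Δλ · cos φ₂ = -0.488353
x = cos φ₁ sin φ₂ − sin φ₁ cos φ₂ cos Δλ = 0.831650
θ = atan2(y, x) = -30.4219° → 329.5781° (mod 360°)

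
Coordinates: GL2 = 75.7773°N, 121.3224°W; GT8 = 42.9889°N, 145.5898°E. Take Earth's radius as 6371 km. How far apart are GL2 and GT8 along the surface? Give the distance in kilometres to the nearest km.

5489 km

Δφ = -32.7884°,  Δλ = -93.0878°
a = sin²(Δφ/2) + cos φ₁ cos φ₂ sin²(Δλ/2) = 0.174362
c = 2·arcsin(√a) = 0.861532 rad = 49.3622°
d = R·c = 6371 × 0.861532 = 5488.8 km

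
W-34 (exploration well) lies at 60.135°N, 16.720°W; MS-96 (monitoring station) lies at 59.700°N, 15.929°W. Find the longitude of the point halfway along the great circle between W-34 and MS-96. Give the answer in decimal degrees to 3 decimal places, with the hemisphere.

Bx = cos φ₂ cos Δλ = 0.504480,  By = cos φ₂ sin Δλ = 0.006965
φₘ = atan2(sin φ₁ + sin φ₂, √((cos φ₁ + Bx)² + By²)) = 59.91809°
λₘ = λ₁ + atan2(By, cos φ₁ + Bx) = -16.32191°

16.322°W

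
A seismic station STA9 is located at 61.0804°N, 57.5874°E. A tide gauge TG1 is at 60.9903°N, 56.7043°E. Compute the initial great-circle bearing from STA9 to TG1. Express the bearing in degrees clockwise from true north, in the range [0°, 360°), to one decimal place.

Δλ = -0.8831°
y = sin Δλ · cos φ₂ = -0.007474
x = cos φ₁ sin φ₂ − sin φ₁ cos φ₂ cos Δλ = -0.001522
θ = atan2(y, x) = -101.5106° → 258.4894° (mod 360°)

258.5°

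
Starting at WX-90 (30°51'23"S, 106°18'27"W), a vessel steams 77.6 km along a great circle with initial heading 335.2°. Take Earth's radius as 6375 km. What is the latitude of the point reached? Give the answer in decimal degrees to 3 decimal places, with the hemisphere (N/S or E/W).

WX-90: φ = -30.85639°, λ = -106.30750°
δ = d/R = 77.6/6375 = 0.012173 rad
φ₂ = arcsin(sin φ₁ cos δ + cos φ₁ sin δ cos θ)
   = arcsin(-0.51289·0.99993 + 0.85846·0.01217·0.90778) = -30.22283°
λ₂ = λ₁ + atan2(sin θ sin δ cos φ₁, cos δ − sin φ₁ sin φ₂) = -106.64605°

30.223°S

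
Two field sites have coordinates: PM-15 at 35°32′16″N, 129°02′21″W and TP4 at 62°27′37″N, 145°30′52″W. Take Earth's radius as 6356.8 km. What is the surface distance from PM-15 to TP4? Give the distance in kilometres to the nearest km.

PM-15: φ = +35.53778°, λ = -129.03917°
TP4: φ = +62.46028°, λ = -145.51444°
Δφ = 26.9225°,  Δλ = -16.4753°
a = sin²(Δφ/2) + cos φ₁ cos φ₂ sin²(Δλ/2) = 0.061914
c = 2·arcsin(√a) = 0.502934 rad = 28.8160°
d = R·c = 6356.8 × 0.502934 = 3197.1 km

3197 km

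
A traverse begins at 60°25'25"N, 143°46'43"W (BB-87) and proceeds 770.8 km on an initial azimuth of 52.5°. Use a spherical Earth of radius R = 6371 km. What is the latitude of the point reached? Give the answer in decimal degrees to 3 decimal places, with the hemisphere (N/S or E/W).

BB-87: φ = +60.42361°, λ = -143.77861°
δ = d/R = 770.8/6371 = 0.120986 rad
φ₂ = arcsin(sin φ₁ cos δ + cos φ₁ sin δ cos θ)
   = arcsin(0.86970·0.99269 + 0.49358·0.12069·0.60876) = 64.10627°
λ₂ = λ₁ + atan2(sin θ sin δ cos φ₁, cos δ − sin φ₁ sin φ₂) = -131.11319°

64.106°N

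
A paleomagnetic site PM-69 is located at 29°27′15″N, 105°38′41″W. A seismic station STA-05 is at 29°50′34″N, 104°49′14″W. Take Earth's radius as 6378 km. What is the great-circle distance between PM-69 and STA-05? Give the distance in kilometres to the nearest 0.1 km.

90.7 km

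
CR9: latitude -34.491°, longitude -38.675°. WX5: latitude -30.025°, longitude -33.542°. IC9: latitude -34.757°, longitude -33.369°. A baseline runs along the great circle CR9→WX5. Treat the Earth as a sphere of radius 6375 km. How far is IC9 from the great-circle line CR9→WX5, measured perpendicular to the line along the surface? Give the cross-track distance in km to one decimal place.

369.4 km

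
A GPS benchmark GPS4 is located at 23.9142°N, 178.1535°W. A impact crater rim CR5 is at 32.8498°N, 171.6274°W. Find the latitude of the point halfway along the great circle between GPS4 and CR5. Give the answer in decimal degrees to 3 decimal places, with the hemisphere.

Bx = cos φ₂ cos Δλ = 0.834652,  By = cos φ₂ sin Δλ = 0.095482
φₘ = atan2(sin φ₁ + sin φ₂, √((cos φ₁ + Bx)² + By²)) = 28.42083°
λₘ = λ₁ + atan2(By, cos φ₁ + Bx) = -175.02835°

28.421°N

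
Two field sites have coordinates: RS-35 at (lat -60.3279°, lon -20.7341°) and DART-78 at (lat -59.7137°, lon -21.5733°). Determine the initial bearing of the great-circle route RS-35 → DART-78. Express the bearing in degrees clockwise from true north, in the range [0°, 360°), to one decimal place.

Δλ = -0.8392°
y = sin Δλ · cos φ₂ = -0.007386
x = cos φ₁ sin φ₂ − sin φ₁ cos φ₂ cos Δλ = 0.010673
θ = atan2(y, x) = -34.6868° → 325.3132° (mod 360°)

325.3°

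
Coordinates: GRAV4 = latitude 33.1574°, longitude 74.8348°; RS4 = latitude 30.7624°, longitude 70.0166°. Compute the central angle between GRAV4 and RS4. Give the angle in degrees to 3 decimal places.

Δφ = -2.3950°,  Δλ = -4.8182°
a = sin²(Δφ/2) + cos φ₁ cos φ₂ sin²(Δλ/2) = 0.001708
c = 2·arcsin(√a) = 0.082675 rad = 4.7369°

4.737°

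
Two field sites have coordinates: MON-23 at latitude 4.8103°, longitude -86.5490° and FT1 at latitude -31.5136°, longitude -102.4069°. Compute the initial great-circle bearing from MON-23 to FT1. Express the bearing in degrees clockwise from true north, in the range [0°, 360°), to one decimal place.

201.6°

Δλ = -15.8579°
y = sin Δλ · cos φ₂ = -0.232952
x = cos φ₁ sin φ₂ − sin φ₁ cos φ₂ cos Δλ = -0.589629
θ = atan2(y, x) = -158.4419° → 201.5581° (mod 360°)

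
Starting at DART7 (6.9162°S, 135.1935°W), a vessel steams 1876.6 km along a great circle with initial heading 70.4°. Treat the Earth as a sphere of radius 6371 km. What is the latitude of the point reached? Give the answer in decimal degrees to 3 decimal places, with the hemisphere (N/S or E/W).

1.063°S

δ = d/R = 1876.6/6371 = 0.294553 rad
φ₂ = arcsin(sin φ₁ cos δ + cos φ₁ sin δ cos θ)
   = arcsin(-0.12042·0.95693 + 0.99272·0.29031·0.33545) = -1.06314°
λ₂ = λ₁ + atan2(sin θ sin δ cos φ₁, cos δ − sin φ₁ sin φ₂) = -119.31858°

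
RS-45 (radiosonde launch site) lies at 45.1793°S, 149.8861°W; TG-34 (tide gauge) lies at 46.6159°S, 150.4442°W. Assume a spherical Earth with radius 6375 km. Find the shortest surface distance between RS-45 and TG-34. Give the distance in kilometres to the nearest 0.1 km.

165.6 km

Δφ = -1.4366°,  Δλ = -0.5581°
a = sin²(Δφ/2) + cos φ₁ cos φ₂ sin²(Δλ/2) = 0.000169
c = 2·arcsin(√a) = 0.025973 rad = 1.4882°
d = R·c = 6375 × 0.025973 = 165.6 km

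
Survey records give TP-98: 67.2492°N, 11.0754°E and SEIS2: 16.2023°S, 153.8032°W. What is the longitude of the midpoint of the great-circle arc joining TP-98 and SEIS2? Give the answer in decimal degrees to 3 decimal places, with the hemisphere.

144.051°W

Bx = cos φ₂ cos Δλ = -0.927033,  By = cos φ₂ sin Δλ = -0.250504
φₘ = atan2(sin φ₁ + sin φ₂, √((cos φ₁ + Bx)² + By²)) = 47.20109°
λₘ = λ₁ + atan2(By, cos φ₁ + Bx) = -144.05069°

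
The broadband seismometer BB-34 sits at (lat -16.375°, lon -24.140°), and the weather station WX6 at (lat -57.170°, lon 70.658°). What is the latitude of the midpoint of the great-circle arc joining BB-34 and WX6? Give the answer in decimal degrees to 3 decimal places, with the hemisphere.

Bx = cos φ₂ cos Δλ = -0.045347,  By = cos φ₂ sin Δλ = 0.540248
φₘ = atan2(sin φ₁ + sin φ₂, √((cos φ₁ + Bx)² + By²)) = -46.58417°
λₘ = λ₁ + atan2(By, cos φ₁ + Bx) = 6.44407°

46.584°S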